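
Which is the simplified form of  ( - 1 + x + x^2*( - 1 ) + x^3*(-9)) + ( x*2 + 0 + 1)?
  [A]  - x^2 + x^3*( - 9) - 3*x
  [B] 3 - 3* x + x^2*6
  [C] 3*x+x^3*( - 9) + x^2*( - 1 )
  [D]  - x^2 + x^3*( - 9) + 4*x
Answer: C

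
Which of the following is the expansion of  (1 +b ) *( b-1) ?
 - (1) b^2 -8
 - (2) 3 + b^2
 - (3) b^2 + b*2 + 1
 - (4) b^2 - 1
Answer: 4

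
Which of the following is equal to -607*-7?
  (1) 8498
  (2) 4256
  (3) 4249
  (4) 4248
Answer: 3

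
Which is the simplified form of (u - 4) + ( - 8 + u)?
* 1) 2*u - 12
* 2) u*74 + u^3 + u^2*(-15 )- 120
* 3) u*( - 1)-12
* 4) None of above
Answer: 1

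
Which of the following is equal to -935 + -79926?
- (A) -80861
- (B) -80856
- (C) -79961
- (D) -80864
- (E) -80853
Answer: A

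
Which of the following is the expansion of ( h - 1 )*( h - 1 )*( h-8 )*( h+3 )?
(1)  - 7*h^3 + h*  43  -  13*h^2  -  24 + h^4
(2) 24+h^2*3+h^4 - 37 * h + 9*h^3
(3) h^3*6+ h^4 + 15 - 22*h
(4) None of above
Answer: 1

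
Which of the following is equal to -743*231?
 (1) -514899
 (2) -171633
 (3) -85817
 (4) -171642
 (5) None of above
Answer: 2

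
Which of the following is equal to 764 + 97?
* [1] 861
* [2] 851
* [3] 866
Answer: 1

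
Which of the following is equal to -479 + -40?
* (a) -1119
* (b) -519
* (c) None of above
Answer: b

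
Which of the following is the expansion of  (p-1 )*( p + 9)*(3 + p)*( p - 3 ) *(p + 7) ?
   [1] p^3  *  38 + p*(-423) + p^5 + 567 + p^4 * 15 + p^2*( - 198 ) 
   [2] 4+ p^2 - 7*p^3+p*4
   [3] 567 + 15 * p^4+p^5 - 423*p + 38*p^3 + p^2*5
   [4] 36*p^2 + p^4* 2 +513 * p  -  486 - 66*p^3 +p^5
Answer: 1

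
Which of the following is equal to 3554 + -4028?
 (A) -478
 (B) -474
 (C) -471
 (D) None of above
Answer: B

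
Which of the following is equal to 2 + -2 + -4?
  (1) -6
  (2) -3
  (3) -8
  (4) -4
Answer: 4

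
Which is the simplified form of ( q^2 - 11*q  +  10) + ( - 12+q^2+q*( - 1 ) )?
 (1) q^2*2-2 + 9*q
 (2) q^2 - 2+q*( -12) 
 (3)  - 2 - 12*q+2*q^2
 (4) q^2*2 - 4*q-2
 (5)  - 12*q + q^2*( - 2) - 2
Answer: 3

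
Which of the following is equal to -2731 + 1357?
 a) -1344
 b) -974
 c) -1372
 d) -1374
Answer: d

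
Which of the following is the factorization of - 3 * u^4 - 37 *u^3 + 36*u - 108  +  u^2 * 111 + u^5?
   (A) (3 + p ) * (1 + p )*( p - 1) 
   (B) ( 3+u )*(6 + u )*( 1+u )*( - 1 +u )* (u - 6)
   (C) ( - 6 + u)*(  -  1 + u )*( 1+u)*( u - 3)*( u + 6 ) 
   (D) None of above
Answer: C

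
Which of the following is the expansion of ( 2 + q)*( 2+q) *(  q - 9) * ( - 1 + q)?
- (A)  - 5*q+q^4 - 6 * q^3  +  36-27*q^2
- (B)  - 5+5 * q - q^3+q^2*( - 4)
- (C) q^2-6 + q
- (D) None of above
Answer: D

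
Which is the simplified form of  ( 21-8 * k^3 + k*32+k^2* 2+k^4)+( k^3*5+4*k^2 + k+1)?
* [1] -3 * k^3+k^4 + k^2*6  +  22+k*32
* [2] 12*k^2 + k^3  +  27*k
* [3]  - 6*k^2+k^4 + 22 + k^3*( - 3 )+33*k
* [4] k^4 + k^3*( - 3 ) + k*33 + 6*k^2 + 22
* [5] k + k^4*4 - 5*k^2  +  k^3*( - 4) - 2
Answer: 4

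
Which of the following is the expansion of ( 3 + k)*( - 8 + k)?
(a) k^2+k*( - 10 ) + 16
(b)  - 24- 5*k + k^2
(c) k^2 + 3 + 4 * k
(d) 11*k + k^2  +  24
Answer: b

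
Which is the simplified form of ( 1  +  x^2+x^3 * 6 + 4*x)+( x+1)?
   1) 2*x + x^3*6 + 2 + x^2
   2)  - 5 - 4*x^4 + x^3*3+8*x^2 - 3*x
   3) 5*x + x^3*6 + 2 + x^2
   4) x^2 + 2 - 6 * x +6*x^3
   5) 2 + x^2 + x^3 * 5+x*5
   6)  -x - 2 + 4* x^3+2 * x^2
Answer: 3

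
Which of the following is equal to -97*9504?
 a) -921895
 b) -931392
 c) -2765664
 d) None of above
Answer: d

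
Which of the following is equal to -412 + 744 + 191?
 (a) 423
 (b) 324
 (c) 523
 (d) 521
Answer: c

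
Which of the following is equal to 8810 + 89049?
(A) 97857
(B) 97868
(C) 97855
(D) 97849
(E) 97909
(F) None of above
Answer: F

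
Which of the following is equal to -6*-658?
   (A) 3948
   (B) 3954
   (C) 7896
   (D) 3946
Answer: A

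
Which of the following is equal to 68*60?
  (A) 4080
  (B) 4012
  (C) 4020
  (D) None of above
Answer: A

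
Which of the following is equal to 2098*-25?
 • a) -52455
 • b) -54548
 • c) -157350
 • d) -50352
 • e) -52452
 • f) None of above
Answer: f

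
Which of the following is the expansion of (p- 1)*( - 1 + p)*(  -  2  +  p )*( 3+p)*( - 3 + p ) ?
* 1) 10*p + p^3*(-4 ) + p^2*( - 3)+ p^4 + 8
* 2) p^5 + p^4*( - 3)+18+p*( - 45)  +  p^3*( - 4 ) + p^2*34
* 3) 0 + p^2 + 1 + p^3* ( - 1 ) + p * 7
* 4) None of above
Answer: 4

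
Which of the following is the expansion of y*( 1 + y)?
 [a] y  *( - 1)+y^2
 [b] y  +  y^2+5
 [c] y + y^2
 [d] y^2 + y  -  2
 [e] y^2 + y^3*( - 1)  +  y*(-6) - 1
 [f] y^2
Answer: c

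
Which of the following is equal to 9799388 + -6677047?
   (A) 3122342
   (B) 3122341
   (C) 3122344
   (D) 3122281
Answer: B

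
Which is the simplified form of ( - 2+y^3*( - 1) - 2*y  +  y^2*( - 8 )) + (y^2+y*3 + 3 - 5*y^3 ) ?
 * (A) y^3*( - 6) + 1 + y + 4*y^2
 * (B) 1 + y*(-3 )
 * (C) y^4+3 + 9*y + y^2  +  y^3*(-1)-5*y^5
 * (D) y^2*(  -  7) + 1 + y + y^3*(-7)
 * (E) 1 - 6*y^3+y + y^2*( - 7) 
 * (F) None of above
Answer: E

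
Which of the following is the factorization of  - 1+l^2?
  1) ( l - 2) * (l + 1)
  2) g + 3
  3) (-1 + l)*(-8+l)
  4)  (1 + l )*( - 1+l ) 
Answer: 4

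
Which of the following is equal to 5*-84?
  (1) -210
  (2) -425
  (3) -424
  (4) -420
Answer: 4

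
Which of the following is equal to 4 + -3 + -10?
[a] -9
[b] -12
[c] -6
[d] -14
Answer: a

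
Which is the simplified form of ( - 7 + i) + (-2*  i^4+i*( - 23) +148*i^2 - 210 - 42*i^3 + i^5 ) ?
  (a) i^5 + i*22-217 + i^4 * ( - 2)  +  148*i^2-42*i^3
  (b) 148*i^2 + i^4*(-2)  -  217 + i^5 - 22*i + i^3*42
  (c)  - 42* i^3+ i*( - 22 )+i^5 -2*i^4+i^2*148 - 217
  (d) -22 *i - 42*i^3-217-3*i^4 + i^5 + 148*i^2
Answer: c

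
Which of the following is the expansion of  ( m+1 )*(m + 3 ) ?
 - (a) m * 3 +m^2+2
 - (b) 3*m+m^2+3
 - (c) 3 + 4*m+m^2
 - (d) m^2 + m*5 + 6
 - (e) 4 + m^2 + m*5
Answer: c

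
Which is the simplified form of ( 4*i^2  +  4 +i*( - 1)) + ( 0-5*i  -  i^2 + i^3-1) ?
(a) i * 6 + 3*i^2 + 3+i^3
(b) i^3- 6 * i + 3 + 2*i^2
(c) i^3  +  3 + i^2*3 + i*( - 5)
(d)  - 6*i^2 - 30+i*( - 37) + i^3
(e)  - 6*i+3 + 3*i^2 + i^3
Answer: e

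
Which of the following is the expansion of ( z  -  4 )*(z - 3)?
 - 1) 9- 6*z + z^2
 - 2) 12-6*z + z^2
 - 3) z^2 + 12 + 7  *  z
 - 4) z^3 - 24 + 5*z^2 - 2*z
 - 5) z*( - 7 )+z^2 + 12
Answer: 5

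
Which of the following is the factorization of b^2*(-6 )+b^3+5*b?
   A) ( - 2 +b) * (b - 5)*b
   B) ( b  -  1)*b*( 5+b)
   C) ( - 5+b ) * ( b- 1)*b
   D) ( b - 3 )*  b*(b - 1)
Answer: C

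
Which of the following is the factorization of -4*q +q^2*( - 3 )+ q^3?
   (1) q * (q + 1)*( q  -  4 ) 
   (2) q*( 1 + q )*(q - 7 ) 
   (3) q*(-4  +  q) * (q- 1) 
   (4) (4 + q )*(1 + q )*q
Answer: 1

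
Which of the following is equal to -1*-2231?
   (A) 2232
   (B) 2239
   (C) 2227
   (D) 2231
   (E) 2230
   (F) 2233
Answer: D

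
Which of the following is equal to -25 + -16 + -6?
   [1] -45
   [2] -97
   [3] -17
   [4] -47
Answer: 4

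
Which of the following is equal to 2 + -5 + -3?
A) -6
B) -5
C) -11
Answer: A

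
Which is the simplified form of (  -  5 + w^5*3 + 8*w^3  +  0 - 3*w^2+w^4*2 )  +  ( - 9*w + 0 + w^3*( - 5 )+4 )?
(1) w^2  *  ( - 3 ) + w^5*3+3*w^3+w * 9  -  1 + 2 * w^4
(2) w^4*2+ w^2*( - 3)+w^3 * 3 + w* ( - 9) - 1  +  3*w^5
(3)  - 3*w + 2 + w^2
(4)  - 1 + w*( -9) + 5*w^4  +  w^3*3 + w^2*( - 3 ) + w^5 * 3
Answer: 2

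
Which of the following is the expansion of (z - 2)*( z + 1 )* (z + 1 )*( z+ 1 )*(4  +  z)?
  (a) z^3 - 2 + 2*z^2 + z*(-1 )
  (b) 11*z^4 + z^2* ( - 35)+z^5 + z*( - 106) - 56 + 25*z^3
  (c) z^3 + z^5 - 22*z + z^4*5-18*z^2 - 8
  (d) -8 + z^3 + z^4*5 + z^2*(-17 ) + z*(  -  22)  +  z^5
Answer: d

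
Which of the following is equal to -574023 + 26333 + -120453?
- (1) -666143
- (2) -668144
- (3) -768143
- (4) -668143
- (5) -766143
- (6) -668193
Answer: 4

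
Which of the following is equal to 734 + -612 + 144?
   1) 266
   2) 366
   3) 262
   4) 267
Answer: 1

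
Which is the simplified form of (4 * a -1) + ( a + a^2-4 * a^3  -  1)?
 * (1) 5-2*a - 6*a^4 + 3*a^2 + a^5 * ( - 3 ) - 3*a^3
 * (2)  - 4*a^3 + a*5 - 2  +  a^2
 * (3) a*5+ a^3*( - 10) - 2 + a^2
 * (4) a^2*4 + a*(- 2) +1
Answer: 2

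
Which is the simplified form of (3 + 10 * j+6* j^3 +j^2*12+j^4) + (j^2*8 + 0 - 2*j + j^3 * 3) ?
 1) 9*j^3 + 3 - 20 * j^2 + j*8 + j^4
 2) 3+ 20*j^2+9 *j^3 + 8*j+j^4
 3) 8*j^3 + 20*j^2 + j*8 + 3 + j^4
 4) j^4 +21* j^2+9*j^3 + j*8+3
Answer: 2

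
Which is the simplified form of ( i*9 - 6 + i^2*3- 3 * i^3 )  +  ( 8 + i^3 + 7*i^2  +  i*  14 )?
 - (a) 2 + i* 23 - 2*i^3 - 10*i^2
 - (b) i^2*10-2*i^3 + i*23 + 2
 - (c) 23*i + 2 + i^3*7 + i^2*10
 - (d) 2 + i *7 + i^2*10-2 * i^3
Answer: b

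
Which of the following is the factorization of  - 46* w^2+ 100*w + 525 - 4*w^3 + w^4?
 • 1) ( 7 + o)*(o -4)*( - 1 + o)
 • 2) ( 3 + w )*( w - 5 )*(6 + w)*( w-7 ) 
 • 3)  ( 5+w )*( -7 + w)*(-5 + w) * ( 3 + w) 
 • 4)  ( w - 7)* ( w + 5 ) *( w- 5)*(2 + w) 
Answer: 3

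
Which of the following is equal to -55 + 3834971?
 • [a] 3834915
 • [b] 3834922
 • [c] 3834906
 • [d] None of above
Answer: d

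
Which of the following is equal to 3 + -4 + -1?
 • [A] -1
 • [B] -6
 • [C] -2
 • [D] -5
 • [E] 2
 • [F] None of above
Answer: C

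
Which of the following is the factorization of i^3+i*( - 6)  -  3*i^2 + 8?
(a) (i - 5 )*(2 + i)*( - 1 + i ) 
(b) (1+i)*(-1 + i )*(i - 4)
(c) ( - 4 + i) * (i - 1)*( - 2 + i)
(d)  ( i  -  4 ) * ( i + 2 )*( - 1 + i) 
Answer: d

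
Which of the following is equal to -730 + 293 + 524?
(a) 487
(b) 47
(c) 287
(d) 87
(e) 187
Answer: d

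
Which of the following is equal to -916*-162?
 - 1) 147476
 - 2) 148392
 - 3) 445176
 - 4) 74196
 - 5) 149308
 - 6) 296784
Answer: 2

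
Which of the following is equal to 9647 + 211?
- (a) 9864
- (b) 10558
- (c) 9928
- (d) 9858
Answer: d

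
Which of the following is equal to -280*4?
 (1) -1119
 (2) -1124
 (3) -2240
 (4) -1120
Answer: 4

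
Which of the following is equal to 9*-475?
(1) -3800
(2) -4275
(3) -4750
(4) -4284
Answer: 2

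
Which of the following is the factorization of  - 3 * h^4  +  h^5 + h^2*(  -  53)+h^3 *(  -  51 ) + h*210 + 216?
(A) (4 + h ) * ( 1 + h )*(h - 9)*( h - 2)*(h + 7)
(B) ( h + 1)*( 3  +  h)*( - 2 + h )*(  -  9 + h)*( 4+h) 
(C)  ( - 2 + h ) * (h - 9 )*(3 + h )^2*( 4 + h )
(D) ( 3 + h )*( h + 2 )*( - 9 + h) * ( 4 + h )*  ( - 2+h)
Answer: B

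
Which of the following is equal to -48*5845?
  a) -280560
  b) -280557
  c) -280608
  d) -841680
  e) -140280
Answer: a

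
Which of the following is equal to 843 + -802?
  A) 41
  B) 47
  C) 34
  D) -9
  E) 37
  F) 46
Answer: A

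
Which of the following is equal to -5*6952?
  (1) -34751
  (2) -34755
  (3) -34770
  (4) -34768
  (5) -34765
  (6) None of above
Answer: 6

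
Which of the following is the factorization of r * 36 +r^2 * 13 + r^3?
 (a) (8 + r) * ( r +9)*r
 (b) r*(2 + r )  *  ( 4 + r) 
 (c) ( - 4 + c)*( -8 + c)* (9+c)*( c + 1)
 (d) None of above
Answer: d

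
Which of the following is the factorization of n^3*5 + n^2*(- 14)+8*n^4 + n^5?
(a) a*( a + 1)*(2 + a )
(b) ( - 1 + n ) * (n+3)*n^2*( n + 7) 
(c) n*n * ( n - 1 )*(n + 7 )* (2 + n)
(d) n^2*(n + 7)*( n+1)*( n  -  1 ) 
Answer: c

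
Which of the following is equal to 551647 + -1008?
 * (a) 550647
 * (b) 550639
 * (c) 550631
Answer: b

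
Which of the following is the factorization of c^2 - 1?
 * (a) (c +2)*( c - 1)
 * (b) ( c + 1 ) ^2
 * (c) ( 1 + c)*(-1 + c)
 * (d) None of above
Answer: c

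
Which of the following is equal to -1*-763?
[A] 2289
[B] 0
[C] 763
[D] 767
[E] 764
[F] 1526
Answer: C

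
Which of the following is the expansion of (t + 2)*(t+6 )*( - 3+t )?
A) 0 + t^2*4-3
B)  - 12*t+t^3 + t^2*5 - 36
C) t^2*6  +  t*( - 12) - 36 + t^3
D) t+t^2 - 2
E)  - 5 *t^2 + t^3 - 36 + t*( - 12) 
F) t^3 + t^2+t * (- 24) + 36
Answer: B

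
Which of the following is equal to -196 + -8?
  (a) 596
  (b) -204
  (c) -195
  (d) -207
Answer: b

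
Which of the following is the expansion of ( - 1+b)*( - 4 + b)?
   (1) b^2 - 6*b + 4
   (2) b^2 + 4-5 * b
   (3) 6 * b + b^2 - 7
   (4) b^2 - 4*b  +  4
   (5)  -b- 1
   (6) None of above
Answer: 2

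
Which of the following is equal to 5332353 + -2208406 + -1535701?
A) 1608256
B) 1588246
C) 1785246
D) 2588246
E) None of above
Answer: B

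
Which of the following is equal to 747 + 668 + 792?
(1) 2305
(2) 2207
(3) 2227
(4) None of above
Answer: 2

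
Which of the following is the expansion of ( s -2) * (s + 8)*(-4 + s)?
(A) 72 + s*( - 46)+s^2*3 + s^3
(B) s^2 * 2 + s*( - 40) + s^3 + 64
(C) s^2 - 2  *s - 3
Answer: B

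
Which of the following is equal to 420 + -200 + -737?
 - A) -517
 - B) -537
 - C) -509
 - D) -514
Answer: A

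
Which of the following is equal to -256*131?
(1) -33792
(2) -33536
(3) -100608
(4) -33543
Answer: 2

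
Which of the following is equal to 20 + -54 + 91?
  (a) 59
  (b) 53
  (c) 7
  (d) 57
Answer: d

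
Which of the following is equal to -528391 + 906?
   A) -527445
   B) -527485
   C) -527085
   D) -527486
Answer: B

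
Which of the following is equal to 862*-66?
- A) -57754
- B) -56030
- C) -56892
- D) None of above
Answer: C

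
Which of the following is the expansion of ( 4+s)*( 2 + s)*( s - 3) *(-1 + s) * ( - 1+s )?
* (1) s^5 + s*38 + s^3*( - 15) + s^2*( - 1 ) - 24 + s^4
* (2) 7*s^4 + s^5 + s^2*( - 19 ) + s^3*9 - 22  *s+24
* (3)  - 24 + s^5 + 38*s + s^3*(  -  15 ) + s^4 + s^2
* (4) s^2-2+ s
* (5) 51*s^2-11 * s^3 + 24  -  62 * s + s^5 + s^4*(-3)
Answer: 1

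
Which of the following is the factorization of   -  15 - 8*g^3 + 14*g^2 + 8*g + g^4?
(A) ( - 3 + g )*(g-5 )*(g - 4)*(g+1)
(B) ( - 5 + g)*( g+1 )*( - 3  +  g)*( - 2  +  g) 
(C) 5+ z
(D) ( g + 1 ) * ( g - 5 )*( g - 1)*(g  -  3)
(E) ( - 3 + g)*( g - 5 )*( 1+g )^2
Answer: D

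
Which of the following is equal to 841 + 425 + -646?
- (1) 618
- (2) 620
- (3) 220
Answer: 2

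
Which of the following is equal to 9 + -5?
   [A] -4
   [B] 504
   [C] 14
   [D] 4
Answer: D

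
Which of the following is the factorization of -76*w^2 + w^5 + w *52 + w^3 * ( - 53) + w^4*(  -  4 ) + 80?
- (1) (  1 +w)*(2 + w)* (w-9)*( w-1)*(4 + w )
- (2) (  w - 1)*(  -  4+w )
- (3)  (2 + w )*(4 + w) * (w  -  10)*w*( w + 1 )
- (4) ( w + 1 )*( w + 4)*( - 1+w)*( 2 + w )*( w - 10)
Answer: 4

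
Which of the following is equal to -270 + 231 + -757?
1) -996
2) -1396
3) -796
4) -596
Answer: 3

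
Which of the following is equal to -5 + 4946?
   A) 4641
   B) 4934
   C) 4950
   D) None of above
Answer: D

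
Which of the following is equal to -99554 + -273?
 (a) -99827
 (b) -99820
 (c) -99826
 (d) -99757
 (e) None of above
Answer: a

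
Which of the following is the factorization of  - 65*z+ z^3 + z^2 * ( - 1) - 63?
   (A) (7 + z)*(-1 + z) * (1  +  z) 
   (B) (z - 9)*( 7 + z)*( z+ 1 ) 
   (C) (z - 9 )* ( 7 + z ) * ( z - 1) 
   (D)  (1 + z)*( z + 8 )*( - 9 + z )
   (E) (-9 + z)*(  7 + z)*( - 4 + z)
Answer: B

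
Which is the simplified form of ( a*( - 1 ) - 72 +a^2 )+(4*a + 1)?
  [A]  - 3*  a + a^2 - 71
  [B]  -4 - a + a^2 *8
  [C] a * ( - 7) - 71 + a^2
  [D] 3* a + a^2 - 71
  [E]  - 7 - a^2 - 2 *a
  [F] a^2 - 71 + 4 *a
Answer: D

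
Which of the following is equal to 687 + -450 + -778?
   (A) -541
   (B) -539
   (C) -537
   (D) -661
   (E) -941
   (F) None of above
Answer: A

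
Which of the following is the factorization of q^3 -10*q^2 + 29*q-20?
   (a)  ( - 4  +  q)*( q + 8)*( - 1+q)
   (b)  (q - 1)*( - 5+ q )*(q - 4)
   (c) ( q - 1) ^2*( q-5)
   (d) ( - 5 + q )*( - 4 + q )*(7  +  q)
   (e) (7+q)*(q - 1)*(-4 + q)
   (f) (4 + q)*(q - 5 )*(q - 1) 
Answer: b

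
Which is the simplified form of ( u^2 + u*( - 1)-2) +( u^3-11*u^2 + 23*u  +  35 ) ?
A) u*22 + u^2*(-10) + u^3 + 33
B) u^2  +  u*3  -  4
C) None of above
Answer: A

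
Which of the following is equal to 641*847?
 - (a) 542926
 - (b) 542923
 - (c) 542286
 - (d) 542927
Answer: d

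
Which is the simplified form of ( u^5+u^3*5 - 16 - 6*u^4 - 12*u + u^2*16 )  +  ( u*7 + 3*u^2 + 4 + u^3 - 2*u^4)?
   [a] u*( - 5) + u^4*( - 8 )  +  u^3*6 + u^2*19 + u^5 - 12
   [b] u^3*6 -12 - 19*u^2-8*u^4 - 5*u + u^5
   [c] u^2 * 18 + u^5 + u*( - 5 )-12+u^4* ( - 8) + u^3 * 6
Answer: a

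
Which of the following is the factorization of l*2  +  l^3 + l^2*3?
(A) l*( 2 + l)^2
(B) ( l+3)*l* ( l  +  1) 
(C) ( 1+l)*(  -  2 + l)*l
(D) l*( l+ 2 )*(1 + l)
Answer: D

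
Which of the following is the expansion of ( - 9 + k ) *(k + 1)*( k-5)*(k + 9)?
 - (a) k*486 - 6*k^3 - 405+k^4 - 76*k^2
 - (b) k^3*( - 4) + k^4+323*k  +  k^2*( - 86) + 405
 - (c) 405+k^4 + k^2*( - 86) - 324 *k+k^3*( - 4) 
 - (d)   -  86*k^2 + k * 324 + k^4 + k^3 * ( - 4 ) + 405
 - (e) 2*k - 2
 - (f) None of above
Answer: d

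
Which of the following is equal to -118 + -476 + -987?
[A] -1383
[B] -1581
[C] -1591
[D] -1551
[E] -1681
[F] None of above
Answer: B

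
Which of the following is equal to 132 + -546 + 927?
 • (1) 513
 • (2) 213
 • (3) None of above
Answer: 1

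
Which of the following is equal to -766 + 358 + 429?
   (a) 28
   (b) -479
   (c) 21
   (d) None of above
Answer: c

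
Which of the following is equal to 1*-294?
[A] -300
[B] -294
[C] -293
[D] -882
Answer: B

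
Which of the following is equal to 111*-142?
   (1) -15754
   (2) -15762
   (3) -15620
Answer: 2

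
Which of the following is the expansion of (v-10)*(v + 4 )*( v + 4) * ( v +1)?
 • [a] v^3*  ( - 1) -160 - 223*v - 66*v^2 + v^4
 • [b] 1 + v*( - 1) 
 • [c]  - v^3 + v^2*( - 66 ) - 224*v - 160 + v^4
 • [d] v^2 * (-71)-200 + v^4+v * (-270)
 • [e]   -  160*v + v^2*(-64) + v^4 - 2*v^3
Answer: c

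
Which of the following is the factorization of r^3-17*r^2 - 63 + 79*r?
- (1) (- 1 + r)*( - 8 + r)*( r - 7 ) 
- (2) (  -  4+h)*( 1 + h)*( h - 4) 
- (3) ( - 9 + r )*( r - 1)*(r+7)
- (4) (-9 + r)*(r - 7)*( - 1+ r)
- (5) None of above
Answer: 4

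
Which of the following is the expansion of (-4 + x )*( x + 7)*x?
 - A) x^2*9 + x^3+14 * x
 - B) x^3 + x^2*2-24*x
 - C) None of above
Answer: C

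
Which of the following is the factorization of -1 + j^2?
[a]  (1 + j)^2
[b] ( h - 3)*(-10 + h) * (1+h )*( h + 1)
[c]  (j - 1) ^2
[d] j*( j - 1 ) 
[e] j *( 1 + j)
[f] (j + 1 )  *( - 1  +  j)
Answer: f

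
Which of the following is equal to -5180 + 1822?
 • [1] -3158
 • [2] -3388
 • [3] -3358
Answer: 3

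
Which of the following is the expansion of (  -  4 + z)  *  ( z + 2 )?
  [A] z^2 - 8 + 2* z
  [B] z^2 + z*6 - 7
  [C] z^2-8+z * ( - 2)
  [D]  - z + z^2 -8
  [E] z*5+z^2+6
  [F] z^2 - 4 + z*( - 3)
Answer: C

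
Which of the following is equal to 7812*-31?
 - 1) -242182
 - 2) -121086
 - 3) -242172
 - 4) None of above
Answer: 3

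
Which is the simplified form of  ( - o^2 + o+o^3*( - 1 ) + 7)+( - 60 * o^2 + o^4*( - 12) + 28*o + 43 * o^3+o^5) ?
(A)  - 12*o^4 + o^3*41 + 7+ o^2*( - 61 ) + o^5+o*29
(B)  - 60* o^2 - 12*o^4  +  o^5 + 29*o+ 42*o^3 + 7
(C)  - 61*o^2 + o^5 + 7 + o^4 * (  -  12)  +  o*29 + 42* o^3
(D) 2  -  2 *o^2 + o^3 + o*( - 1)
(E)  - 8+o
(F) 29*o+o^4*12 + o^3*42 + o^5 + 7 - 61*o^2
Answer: C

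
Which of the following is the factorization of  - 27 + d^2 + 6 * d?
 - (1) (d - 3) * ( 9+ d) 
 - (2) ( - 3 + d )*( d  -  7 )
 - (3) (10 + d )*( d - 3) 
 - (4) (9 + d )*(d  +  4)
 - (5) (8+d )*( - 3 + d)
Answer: 1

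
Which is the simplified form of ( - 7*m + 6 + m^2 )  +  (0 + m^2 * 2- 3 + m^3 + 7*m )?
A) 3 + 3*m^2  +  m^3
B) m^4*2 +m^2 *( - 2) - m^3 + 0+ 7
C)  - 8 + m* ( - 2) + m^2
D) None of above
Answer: A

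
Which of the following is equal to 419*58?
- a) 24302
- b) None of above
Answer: a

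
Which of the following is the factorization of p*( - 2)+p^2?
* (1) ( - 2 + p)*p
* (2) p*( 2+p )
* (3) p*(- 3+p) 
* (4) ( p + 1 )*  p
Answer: 1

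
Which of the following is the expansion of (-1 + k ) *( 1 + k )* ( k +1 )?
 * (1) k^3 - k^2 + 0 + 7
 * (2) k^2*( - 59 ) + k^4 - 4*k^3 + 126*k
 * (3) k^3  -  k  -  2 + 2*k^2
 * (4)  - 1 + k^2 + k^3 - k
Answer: 4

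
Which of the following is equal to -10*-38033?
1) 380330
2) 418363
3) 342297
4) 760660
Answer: 1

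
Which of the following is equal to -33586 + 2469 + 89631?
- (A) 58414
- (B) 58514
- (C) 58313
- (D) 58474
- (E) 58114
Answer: B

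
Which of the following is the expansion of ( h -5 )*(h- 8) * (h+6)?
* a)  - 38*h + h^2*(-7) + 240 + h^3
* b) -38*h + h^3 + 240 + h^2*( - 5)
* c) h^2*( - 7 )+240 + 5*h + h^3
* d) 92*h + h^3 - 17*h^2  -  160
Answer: a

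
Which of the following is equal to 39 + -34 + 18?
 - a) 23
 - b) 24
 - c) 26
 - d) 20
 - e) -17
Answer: a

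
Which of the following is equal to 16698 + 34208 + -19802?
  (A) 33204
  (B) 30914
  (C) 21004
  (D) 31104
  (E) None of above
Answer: D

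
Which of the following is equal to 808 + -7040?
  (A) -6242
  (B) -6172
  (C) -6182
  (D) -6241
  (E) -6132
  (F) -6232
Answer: F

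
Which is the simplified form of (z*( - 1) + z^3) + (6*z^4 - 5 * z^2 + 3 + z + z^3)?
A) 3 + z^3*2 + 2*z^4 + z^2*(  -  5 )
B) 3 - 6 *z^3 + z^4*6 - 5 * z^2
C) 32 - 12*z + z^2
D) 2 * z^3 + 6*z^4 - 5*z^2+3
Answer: D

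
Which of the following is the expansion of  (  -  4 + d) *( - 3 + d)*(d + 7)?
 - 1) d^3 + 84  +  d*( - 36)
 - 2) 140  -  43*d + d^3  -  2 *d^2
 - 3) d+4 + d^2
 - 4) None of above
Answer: 4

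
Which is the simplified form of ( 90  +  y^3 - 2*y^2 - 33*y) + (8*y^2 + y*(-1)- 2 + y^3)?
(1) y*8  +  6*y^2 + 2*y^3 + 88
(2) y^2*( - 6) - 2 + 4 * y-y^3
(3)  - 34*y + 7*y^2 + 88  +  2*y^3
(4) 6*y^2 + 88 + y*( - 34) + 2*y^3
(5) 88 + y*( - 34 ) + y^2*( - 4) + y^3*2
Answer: 4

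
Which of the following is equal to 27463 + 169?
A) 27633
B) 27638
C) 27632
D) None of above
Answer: C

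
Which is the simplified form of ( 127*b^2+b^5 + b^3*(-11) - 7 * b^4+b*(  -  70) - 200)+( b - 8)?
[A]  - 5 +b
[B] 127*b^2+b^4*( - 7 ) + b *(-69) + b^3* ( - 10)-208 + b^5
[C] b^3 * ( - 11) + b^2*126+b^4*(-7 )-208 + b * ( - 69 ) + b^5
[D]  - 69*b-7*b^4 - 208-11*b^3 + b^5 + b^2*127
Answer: D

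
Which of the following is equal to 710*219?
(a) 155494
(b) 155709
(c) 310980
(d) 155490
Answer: d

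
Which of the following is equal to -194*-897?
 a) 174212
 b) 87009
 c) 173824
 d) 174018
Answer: d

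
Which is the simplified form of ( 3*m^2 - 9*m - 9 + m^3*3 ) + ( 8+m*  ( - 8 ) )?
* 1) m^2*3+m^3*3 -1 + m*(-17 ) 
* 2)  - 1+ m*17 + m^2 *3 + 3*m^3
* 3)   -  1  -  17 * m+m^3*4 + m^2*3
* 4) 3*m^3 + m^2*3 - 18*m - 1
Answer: 1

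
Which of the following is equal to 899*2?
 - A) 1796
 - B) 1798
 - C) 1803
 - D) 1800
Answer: B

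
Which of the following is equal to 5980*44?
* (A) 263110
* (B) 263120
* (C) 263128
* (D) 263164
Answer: B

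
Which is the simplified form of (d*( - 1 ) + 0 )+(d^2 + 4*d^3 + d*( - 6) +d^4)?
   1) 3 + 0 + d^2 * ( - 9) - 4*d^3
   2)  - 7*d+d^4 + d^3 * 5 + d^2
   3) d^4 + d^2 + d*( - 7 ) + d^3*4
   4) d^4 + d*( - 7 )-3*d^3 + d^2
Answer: 3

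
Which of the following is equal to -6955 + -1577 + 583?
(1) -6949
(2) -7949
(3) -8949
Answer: 2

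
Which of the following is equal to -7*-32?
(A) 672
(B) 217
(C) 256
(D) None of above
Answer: D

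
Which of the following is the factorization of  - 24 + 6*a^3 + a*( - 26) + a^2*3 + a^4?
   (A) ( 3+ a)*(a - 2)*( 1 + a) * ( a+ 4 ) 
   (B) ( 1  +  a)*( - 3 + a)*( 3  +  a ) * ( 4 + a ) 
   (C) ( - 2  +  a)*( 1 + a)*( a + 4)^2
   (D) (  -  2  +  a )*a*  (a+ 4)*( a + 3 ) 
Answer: A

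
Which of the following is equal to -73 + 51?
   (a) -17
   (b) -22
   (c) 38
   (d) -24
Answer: b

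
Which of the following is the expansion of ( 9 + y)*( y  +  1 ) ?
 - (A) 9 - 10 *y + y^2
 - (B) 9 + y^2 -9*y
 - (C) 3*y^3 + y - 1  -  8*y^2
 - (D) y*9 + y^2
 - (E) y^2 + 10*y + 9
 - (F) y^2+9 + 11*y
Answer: E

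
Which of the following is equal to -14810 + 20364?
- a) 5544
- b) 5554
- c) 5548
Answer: b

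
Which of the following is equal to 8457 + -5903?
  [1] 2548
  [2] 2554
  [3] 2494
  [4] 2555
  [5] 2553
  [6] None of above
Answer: 2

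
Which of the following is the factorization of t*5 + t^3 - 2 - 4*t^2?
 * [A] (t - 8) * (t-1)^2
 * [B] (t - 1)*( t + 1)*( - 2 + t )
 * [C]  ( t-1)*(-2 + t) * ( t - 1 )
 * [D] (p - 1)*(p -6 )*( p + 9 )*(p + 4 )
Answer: C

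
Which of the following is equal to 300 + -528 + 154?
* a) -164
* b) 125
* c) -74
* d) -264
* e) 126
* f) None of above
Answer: c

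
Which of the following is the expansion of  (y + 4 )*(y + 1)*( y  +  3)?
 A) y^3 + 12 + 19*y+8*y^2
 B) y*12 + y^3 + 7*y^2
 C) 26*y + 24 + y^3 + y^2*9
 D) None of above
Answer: A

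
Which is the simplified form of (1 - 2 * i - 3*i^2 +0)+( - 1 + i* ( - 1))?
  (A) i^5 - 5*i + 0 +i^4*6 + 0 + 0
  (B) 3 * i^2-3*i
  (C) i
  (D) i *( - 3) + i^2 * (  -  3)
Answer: D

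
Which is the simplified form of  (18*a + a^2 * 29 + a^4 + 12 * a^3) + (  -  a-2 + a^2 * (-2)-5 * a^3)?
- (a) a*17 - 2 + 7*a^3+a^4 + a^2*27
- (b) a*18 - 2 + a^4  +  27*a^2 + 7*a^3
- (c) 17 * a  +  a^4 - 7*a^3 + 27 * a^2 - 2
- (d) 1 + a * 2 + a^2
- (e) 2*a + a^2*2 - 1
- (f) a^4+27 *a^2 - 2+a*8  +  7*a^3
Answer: a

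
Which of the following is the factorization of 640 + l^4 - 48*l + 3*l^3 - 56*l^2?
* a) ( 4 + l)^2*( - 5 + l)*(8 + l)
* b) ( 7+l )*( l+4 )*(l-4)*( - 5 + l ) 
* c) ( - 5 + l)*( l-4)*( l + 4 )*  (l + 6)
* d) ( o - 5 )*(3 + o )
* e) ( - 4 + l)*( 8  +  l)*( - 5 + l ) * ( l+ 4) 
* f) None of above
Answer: e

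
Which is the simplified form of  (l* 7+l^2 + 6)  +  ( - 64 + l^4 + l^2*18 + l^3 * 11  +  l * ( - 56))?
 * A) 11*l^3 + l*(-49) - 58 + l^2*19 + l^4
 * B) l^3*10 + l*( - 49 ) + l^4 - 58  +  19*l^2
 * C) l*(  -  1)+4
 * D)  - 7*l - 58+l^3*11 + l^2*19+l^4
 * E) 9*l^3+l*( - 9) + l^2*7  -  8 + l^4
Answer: A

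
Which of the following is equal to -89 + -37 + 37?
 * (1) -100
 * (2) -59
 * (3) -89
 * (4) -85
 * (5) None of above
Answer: 3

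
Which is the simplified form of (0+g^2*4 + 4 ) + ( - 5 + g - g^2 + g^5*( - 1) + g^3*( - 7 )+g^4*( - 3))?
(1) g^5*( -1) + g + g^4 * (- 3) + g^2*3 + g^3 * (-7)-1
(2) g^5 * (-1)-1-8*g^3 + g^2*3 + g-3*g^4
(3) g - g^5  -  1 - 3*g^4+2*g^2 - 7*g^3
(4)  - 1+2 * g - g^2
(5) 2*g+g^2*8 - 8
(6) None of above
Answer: 1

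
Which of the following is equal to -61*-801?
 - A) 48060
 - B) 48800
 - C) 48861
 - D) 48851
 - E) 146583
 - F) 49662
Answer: C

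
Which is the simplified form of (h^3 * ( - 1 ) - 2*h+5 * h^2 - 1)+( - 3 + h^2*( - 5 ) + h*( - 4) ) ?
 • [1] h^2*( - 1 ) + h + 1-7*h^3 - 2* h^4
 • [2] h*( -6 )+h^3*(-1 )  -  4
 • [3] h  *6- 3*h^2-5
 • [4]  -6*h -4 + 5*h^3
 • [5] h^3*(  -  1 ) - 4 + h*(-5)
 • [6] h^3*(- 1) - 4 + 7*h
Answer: 2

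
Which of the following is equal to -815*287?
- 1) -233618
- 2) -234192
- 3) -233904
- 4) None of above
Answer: 4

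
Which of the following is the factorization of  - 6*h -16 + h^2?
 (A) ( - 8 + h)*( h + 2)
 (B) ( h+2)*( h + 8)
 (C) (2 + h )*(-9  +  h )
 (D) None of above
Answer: A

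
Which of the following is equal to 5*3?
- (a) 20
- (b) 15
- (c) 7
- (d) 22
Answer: b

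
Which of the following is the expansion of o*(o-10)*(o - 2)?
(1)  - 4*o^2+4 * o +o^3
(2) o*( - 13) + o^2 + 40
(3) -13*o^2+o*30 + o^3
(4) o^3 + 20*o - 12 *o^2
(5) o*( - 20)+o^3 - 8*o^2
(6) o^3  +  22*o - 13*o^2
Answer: 4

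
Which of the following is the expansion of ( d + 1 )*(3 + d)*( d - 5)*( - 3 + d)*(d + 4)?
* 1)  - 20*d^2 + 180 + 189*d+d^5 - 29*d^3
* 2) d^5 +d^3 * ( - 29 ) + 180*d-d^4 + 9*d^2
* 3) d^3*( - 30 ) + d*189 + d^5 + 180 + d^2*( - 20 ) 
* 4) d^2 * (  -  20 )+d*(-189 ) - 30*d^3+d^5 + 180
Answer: 3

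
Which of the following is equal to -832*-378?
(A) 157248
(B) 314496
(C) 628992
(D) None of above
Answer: B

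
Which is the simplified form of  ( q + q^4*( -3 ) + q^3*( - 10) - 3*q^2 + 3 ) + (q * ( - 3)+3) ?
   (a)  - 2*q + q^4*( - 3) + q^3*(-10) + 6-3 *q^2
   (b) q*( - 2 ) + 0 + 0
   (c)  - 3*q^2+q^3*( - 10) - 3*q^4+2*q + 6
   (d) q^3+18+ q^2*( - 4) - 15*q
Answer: a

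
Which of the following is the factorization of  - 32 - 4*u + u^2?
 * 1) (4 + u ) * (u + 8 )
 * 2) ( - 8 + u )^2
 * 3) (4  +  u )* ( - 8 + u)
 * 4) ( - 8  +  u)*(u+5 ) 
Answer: 3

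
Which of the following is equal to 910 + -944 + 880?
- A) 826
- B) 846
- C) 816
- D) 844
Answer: B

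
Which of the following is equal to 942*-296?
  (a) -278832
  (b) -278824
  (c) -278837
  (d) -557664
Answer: a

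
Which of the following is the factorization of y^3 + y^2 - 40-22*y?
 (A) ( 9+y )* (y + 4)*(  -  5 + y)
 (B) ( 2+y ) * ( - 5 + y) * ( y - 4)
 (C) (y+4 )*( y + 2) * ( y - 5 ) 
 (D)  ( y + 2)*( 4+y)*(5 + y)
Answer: C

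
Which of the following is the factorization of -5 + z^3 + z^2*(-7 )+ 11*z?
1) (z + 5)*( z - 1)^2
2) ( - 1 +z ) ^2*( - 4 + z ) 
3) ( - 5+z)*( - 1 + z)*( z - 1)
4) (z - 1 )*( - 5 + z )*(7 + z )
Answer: 3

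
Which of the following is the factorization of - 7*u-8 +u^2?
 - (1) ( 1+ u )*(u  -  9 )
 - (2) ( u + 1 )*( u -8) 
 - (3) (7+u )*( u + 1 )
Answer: 2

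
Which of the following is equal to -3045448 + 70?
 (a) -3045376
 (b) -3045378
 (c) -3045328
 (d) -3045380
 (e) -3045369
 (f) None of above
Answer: b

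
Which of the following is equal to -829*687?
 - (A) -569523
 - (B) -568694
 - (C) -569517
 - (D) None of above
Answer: A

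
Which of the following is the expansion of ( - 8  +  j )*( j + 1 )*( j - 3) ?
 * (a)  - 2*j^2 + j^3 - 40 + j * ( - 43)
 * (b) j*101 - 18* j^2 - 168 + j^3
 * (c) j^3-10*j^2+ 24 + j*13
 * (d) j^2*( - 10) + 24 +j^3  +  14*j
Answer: c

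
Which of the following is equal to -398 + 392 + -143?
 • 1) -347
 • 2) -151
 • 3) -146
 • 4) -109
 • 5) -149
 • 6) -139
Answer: 5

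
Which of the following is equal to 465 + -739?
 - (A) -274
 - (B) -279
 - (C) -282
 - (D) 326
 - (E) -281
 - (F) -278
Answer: A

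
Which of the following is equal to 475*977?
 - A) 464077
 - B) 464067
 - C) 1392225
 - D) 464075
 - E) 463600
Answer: D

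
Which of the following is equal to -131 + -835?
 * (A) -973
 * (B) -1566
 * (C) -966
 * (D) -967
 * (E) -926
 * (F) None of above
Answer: C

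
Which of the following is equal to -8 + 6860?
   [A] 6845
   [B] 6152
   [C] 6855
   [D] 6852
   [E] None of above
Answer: D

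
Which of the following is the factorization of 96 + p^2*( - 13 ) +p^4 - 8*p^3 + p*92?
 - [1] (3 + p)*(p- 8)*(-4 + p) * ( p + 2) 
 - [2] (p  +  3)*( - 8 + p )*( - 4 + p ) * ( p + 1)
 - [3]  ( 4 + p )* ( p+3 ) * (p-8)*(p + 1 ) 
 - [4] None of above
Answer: 2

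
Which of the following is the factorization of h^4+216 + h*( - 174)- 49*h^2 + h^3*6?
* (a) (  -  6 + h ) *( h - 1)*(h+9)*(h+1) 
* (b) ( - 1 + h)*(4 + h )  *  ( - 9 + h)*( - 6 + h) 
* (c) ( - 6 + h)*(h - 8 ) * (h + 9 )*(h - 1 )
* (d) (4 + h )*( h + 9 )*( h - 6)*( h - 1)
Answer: d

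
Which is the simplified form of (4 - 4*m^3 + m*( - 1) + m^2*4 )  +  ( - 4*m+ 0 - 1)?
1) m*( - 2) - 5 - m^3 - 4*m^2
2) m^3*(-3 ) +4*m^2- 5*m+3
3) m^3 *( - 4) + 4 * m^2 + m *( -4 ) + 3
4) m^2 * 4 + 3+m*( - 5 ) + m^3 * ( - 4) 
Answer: 4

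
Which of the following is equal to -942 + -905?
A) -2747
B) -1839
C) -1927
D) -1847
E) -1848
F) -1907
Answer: D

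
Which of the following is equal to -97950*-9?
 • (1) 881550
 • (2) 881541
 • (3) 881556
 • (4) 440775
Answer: 1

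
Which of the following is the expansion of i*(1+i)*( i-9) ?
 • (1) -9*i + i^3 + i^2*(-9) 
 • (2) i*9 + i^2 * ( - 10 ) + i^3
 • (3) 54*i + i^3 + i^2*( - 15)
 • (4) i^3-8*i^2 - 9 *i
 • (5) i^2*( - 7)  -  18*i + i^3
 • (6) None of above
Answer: 4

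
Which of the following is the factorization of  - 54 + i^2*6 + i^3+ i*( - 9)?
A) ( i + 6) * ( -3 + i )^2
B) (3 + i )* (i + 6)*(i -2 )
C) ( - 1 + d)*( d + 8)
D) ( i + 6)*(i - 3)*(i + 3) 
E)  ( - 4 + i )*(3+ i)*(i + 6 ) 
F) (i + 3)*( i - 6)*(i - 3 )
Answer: D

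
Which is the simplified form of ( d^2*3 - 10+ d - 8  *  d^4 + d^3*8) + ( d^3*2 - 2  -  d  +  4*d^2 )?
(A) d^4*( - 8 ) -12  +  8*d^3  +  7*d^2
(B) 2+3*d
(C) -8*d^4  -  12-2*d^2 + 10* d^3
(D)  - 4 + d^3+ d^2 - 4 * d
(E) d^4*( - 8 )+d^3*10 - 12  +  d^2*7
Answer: E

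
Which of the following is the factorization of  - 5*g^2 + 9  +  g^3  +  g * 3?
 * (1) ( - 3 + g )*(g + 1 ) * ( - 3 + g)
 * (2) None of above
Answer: 1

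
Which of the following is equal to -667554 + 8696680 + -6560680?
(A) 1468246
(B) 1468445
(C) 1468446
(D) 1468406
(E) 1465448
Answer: C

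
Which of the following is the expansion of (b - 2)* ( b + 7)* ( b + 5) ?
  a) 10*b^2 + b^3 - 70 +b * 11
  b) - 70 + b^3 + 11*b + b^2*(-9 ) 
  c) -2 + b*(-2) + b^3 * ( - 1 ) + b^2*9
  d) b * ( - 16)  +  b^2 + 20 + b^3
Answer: a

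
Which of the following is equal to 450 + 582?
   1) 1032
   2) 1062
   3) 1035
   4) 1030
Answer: 1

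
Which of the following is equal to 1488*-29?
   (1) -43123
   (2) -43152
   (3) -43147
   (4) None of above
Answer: 2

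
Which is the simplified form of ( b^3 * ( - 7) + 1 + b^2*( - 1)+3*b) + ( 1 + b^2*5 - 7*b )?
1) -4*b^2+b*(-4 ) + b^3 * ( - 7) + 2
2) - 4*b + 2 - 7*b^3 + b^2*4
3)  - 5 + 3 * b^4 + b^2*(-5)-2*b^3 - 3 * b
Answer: 2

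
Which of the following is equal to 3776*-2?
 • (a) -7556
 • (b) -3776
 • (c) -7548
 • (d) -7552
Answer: d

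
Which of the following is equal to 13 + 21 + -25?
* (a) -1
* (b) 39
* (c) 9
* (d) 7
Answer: c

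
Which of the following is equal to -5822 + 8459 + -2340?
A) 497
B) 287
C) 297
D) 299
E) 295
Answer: C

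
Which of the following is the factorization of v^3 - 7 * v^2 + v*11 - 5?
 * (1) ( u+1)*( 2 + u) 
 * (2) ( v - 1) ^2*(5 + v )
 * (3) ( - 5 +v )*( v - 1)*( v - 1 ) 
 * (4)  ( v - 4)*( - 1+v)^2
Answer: 3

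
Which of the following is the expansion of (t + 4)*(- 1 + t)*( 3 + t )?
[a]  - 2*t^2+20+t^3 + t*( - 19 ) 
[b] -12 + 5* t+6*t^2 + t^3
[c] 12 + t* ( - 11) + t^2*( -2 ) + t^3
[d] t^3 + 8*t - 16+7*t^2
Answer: b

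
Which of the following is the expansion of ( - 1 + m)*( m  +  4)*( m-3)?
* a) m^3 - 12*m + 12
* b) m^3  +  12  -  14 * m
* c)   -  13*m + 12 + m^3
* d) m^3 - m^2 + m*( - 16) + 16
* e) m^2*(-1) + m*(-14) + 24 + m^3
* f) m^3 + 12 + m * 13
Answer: c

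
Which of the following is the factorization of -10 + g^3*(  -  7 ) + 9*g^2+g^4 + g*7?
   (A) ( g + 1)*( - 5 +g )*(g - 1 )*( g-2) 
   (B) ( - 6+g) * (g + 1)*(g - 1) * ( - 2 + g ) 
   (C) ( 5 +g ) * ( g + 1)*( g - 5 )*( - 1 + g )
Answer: A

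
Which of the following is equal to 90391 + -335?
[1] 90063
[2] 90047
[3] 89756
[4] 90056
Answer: 4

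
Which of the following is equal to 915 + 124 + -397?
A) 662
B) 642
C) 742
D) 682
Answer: B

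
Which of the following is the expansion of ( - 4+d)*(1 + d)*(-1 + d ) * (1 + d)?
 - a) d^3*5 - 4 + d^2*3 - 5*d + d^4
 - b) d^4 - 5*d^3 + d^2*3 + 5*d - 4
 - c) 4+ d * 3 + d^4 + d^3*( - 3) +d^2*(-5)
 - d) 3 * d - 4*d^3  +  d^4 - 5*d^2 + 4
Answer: c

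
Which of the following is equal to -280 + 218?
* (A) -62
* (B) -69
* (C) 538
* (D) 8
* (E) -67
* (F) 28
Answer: A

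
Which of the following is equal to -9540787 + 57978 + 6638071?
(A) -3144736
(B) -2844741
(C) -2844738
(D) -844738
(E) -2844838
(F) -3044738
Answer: C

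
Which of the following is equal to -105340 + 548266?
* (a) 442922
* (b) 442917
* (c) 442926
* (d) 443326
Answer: c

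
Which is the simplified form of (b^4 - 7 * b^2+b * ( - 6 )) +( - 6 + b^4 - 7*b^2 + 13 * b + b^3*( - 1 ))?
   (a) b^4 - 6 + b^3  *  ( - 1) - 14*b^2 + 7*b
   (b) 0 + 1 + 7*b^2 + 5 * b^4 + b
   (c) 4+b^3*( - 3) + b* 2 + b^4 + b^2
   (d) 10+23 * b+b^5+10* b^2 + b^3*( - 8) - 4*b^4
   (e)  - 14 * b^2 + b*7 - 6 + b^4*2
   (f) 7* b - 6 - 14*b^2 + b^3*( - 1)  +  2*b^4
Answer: f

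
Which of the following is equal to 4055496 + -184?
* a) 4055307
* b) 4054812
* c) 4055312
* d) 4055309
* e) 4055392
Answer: c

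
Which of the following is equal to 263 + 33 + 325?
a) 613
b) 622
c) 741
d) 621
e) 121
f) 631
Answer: d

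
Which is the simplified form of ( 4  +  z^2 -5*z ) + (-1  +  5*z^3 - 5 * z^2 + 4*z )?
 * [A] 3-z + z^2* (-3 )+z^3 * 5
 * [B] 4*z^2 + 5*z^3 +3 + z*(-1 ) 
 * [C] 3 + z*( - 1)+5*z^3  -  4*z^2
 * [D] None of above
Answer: C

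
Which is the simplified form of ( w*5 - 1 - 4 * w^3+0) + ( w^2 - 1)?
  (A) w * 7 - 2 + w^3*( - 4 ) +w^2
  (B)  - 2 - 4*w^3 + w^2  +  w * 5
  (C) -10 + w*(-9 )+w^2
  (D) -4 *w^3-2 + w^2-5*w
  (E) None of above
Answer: B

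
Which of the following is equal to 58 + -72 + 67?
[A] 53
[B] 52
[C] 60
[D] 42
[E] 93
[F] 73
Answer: A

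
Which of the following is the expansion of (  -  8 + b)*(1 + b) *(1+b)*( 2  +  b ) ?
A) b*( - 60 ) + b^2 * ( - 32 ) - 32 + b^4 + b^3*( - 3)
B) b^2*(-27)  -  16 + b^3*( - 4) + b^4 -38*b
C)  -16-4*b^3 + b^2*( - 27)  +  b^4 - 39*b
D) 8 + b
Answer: B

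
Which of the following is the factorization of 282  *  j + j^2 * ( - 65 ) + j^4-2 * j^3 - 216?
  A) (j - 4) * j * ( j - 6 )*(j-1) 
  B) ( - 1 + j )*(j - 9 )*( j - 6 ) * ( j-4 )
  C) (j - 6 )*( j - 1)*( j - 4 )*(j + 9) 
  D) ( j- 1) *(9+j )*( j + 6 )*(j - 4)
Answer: C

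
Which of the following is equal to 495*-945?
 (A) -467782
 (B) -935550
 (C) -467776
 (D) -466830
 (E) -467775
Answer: E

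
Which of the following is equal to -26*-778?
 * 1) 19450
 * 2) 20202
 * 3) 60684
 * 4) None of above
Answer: 4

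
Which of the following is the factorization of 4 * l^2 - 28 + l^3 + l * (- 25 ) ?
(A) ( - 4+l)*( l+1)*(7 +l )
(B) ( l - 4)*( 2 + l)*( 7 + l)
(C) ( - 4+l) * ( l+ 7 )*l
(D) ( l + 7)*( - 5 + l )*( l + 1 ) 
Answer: A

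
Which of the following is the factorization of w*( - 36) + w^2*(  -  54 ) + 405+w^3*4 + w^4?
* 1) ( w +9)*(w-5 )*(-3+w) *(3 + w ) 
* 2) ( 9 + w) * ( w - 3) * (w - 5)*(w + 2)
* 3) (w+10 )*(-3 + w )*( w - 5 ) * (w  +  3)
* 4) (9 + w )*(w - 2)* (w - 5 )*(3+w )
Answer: 1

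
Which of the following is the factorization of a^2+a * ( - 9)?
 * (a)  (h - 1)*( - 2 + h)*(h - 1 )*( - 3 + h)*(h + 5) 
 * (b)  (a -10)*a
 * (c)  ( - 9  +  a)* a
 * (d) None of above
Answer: c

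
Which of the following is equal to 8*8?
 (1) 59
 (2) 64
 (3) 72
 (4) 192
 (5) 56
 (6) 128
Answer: 2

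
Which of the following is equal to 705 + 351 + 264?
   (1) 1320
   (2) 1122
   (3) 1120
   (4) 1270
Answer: 1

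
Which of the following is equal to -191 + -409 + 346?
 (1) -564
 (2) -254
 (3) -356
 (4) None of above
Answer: 2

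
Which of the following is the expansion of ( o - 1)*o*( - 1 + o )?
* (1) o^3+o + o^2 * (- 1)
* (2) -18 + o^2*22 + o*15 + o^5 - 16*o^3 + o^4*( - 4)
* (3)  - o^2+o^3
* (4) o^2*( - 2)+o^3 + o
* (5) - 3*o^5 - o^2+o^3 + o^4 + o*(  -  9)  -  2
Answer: 4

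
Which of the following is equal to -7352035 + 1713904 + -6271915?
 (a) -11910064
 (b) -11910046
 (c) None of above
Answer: b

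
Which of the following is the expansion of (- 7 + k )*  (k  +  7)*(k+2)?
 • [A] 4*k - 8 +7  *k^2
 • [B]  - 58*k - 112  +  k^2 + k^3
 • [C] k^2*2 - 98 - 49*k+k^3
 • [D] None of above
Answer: C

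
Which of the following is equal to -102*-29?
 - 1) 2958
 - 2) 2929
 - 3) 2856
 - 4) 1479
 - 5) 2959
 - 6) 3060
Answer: 1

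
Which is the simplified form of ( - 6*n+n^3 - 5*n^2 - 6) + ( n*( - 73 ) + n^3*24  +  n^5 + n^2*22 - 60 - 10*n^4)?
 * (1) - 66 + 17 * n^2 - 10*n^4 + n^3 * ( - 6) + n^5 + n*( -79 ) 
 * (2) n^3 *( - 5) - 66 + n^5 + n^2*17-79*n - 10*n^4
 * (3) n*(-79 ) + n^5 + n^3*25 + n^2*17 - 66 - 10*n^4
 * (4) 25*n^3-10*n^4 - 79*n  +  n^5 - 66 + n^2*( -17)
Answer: 3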